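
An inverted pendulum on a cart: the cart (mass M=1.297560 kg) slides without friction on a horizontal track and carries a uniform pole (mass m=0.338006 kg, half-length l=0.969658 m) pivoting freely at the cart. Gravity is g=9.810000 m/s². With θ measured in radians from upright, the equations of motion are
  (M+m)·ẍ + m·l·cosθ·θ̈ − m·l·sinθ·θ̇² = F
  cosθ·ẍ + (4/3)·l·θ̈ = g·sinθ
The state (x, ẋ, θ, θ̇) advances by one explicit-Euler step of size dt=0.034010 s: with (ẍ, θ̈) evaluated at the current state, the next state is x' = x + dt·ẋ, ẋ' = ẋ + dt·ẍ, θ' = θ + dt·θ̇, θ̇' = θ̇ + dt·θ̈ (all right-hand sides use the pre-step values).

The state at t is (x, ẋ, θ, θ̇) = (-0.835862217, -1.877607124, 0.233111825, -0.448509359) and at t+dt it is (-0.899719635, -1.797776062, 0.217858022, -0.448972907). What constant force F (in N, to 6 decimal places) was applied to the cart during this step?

ẍ = (ẋ'−ẋ)/dt = (-1.797776062−-1.877607124)/0.034010 = 2.347282
θ̈ = (θ̇'−θ̇)/dt = (-0.448972907−-0.448509359)/0.034010 = -0.013630
sinθ=0.231006, cosθ=0.972952
F = (M+m)·ẍ + m·l·cosθ·θ̈ − m·l·sinθ·θ̇² = 3.839135 + -0.004346 − 0.015230 = 3.819558

F = 3.819558 N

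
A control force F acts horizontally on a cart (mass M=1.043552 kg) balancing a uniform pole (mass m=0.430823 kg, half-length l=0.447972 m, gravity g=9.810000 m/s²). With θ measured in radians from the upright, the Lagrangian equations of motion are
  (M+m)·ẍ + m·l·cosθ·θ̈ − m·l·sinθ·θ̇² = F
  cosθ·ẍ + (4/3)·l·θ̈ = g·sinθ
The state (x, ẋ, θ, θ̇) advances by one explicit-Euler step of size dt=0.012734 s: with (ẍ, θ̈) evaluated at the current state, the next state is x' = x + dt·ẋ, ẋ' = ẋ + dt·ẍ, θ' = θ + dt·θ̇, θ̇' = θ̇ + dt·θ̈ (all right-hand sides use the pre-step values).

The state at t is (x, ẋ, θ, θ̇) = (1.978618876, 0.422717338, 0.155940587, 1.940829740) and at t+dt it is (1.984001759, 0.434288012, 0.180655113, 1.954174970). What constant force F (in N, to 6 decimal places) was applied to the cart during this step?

F = 1.426581 N

ẍ = (ẋ'−ẋ)/dt = (0.434288012−0.422717338)/0.012734 = 0.908644
θ̈ = (θ̇'−θ̇)/dt = (1.954174970−1.940829740)/0.012734 = 1.048000
sinθ=0.155309, cosθ=0.987866
F = (M+m)·ẍ + m·l·cosθ·θ̈ − m·l·sinθ·θ̇² = 1.339682 + 0.199806 − 0.112907 = 1.426581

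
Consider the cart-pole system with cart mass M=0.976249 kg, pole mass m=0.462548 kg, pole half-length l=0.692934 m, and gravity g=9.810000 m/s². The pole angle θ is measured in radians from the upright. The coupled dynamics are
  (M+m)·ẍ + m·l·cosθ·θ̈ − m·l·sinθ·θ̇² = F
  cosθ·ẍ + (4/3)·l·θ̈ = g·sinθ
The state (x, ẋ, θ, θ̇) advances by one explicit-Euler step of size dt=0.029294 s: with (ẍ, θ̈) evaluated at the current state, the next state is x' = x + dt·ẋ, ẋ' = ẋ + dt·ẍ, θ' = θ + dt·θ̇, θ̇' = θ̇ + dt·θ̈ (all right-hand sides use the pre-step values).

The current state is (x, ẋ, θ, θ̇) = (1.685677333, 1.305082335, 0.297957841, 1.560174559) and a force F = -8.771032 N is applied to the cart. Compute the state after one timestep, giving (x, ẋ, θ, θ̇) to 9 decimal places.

(1.723908415, 1.057078660, 0.343661595, 1.908086668)

sinθ=0.293568643, cosθ=0.955937996
temp = (F + m·l·θ̇²·sinθ)/(M+m) = (-8.771032 + 0.229036515)/1.438797 = -5.936901095
θ̈ = (g·sinθ − cosθ·temp)/(l·(4/3 − m·cos²θ/(M+m))) = 11.876565463
ẍ = temp − m·l·θ̈·cosθ/(M+m) = -8.466022900
Euler: x'=1.685677333+0.029294·1.305082335=1.723908415, ẋ'=1.305082335+0.029294·-8.466022900=1.057078660
       θ'=0.297957841+0.029294·1.560174559=0.343661595, θ̇'=1.560174559+0.029294·11.876565463=1.908086668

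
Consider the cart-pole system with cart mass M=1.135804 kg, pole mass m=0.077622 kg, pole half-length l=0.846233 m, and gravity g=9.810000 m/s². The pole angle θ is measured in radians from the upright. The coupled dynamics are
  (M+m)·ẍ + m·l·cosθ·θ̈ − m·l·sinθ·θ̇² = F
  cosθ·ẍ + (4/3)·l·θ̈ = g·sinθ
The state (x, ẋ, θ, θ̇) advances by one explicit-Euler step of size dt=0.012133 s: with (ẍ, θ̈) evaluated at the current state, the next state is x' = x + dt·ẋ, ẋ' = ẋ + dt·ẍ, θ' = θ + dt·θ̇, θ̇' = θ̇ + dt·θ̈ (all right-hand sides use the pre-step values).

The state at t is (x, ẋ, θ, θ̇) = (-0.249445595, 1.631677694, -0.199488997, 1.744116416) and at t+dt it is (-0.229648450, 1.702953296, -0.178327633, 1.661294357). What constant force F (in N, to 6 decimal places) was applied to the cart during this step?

ẍ = (ẋ'−ẋ)/dt = (1.702953296−1.631677694)/0.012133 = 5.874524
θ̈ = (θ̇'−θ̇)/dt = (1.661294357−1.744116416)/0.012133 = -6.826181
sinθ=-0.198168, cosθ=0.980168
F = (M+m)·ẍ + m·l·cosθ·θ̈ − m·l·sinθ·θ̇² = 7.128300 + -0.439494 − -0.039597 = 6.728403

F = 6.728403 N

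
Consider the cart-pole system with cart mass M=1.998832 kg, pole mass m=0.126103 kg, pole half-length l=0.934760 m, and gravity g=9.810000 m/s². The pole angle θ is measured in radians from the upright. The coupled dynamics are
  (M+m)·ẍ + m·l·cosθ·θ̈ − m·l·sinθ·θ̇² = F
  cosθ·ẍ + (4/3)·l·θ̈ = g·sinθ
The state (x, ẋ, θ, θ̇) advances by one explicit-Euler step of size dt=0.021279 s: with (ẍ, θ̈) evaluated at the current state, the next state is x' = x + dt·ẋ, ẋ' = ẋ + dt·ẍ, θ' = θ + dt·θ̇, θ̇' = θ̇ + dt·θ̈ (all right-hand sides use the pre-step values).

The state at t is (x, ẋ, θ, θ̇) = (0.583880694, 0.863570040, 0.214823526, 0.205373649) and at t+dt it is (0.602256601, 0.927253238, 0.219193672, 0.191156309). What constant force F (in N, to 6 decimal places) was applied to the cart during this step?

F = 6.281439 N

ẍ = (ẋ'−ẋ)/dt = (0.927253238−0.863570040)/0.021279 = 2.992772
θ̈ = (θ̇'−θ̇)/dt = (0.191156309−0.205373649)/0.021279 = -0.668140
sinθ=0.213175, cosθ=0.977014
F = (M+m)·ẍ + m·l·cosθ·θ̈ − m·l·sinθ·θ̇² = 6.359446 + -0.076947 − 0.001060 = 6.281439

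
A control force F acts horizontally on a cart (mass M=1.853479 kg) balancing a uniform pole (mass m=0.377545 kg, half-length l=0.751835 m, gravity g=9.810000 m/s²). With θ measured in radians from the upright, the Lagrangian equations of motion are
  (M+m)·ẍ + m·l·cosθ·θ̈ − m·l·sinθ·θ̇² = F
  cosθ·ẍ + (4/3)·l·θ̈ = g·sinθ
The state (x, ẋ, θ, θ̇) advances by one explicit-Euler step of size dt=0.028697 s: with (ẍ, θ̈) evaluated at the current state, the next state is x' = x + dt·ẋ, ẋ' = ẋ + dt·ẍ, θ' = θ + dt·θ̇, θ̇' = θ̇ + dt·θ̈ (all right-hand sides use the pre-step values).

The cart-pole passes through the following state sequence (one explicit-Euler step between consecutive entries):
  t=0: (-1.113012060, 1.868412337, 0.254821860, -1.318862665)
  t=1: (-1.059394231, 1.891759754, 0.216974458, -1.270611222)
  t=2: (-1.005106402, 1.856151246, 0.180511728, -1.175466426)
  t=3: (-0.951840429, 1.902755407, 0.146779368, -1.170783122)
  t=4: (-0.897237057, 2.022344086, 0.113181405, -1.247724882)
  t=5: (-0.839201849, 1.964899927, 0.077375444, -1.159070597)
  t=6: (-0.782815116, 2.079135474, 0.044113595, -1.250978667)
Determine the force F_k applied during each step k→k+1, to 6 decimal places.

F_0 = 2.152528 N
F_1 = -1.947964 N
F_2 = 3.598359 N
F_3 = 8.487543 N
F_4 = -3.644558 N
F_5 = 7.945296 N

step 0→1:
  ẍ = (ẋ'−ẋ)/dt = (1.891759754−1.868412337)/0.028697 = 0.813584
  θ̈ = (θ̇'−θ̇)/dt = (-1.270611222−-1.318862665)/0.028697 = 1.681411
  sinθ=0.252073, cosθ=0.967708
  F = (M+m)·ẍ + m·l·cosθ·θ̈ − m·l·sinθ·θ̇² = 1.815125 + 0.461859 − 0.124456 = 2.152528
step 1→2:
  ẍ = (ẋ'−ẋ)/dt = (1.856151246−1.891759754)/0.028697 = -1.240844
  θ̈ = (θ̇'−θ̇)/dt = (-1.175466426−-1.270611222)/0.028697 = 3.315496
  sinθ=0.215276, cosθ=0.976553
  F = (M+m)·ẍ + m·l·cosθ·θ̈ − m·l·sinθ·θ̇² = -2.768353 + 0.919043 − 0.098653 = -1.947964
step 2→3:
  ẍ = (ẋ'−ẋ)/dt = (1.902755407−1.856151246)/0.028697 = 1.624008
  θ̈ = (θ̇'−θ̇)/dt = (-1.170783122−-1.175466426)/0.028697 = 0.163198
  sinθ=0.179533, cosθ=0.983752
  F = (M+m)·ẍ + m·l·cosθ·θ̈ − m·l·sinθ·θ̇² = 3.623201 + 0.045571 − 0.070414 = 3.598359
step 3→4:
  ẍ = (ẋ'−ẋ)/dt = (2.022344086−1.902755407)/0.028697 = 4.167289
  θ̈ = (θ̇'−θ̇)/dt = (-1.247724882−-1.170783122)/0.028697 = -2.681178
  sinθ=0.146253, cosθ=0.989247
  F = (M+m)·ẍ + m·l·cosθ·θ̈ − m·l·sinθ·θ̇² = 9.297321 + -0.752873 − 0.056905 = 8.487543
step 4→5:
  ẍ = (ẋ'−ẋ)/dt = (1.964899927−2.022344086)/0.028697 = -2.001748
  θ̈ = (θ̇'−θ̇)/dt = (-1.159070597−-1.247724882)/0.028697 = 3.089322
  sinθ=0.112940, cosθ=0.993602
  F = (M+m)·ẍ + m·l·cosθ·θ̈ − m·l·sinθ·θ̇² = -4.465948 + 0.871298 − 0.049909 = -3.644558
step 5→6:
  ẍ = (ẋ'−ẋ)/dt = (2.079135474−1.964899927)/0.028697 = 3.980749
  θ̈ = (θ̇'−θ̇)/dt = (-1.250978667−-1.159070597)/0.028697 = -3.202707
  sinθ=0.077298, cosθ=0.997008
  F = (M+m)·ẍ + m·l·cosθ·θ̈ − m·l·sinθ·θ̇² = 8.881146 + -0.906373 − 0.029477 = 7.945296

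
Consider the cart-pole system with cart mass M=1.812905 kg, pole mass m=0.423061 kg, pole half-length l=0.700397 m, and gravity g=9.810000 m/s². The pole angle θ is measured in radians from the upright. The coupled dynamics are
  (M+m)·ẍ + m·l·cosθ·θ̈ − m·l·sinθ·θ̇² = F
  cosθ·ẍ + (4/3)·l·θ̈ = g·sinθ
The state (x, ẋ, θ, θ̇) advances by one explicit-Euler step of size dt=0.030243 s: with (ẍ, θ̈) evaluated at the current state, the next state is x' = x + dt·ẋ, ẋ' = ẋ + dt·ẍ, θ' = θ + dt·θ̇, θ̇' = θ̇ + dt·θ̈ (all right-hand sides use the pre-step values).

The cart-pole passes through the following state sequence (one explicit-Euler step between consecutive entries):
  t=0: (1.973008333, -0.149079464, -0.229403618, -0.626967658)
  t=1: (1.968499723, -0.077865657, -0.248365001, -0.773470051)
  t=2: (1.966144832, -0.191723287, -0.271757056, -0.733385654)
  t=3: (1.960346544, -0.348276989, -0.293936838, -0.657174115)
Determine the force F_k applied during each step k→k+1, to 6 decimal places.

step 0→1:
  ẍ = (ẋ'−ẋ)/dt = (-0.077865657−-0.149079464)/0.030243 = 2.354720
  θ̈ = (θ̇'−θ̇)/dt = (-0.773470051−-0.626967658)/0.030243 = -4.844175
  sinθ=-0.227397, cosθ=0.973802
  F = (M+m)·ẍ + m·l·cosθ·θ̈ − m·l·sinθ·θ̇² = 5.265075 + -1.397777 − -0.026486 = 3.893784
step 1→2:
  ẍ = (ẋ'−ẋ)/dt = (-0.191723287−-0.077865657)/0.030243 = -3.764760
  θ̈ = (θ̇'−θ̇)/dt = (-0.733385654−-0.773470051)/0.030243 = 1.325411
  sinθ=-0.245819, cosθ=0.969316
  F = (M+m)·ẍ + m·l·cosθ·θ̈ − m·l·sinθ·θ̇² = -8.417875 + 0.380683 − -0.043576 = -7.993616
step 2→3:
  ẍ = (ẋ'−ẋ)/dt = (-0.348276989−-0.191723287)/0.030243 = -5.176527
  θ̈ = (θ̇'−θ̇)/dt = (-0.657174115−-0.733385654)/0.030243 = 2.519973
  sinθ=-0.268424, cosθ=0.963301
  F = (M+m)·ẍ + m·l·cosθ·θ̈ − m·l·sinθ·θ̇² = -11.574538 + 0.719292 − -0.042779 = -10.812467

F_0 = 3.893784 N
F_1 = -7.993616 N
F_2 = -10.812467 N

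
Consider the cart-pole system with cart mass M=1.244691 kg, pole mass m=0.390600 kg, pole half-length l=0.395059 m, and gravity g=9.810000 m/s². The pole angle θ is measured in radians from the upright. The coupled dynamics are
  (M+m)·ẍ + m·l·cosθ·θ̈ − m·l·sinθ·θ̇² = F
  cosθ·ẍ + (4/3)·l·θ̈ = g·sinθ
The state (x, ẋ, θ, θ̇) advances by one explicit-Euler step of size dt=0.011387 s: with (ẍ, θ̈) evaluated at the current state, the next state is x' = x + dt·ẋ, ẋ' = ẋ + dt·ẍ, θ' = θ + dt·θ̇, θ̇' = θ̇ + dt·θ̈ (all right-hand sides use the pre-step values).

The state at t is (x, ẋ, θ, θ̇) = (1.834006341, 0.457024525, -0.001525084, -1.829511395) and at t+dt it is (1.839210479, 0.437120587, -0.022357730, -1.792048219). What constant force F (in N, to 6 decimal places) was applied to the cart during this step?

F = -2.349945 N

ẍ = (ẋ'−ẋ)/dt = (0.437120587−0.457024525)/0.011387 = -1.747953
θ̈ = (θ̇'−θ̇)/dt = (-1.792048219−-1.829511395)/0.011387 = 3.289995
sinθ=-0.001525, cosθ=0.999999
F = (M+m)·ẍ + m·l·cosθ·θ̈ − m·l·sinθ·θ̇² = -2.858411 + 0.507679 − -0.000788 = -2.349945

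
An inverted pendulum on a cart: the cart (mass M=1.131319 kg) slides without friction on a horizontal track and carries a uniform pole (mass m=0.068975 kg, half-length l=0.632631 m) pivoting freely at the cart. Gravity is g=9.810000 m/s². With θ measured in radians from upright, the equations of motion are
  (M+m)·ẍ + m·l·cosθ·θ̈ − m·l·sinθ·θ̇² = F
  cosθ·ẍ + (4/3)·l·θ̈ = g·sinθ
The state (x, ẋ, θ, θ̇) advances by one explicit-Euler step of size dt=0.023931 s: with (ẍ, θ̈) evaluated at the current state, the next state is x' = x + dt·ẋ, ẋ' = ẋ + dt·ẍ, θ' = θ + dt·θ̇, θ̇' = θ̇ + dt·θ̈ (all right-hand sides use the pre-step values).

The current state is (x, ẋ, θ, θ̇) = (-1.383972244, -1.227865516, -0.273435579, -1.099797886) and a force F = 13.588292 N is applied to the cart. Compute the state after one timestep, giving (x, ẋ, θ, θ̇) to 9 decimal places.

sinθ=-0.270040967, cosθ=0.962848833
temp = (F + m·l·θ̇²·sinθ)/(M+m) = (13.588292 + -0.014252715)/1.200294 = 11.308928717
θ̈ = (g·sinθ − cosθ·temp)/(l·(4/3 − m·cos²θ/(M+m))) = -16.717473421
ẍ = temp − m·l·θ̈·cosθ/(M+m) = 11.894100388
Euler: x'=-1.383972244+0.023931·-1.227865516=-1.413356294, ẋ'=-1.227865516+0.023931·11.894100388=-0.943227800
       θ'=-0.273435579+0.023931·-1.099797886=-0.299754842, θ̇'=-1.099797886+0.023931·-16.717473421=-1.499863742

(-1.413356294, -0.943227800, -0.299754842, -1.499863742)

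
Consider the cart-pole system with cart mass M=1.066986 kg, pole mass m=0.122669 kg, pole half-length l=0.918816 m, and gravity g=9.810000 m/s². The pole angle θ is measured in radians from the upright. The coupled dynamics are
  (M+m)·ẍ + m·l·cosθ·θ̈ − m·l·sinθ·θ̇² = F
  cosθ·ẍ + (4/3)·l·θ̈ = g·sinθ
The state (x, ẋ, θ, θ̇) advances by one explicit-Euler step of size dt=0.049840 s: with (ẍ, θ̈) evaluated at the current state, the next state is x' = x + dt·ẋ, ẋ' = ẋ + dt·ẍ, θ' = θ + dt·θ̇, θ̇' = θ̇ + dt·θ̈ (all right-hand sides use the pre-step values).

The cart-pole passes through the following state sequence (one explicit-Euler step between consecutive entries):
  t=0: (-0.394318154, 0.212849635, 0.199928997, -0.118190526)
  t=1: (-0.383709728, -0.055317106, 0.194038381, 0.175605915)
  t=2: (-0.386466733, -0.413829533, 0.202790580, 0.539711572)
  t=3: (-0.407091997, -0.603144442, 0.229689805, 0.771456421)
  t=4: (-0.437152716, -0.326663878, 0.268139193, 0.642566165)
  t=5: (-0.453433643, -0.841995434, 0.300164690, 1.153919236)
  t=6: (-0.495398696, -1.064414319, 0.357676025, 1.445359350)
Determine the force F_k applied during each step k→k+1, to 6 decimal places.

step 0→1:
  ẍ = (ẋ'−ẋ)/dt = (-0.055317106−0.212849635)/0.049840 = -5.380553
  θ̈ = (θ̇'−θ̇)/dt = (0.175605915−-0.118190526)/0.049840 = 5.894792
  sinθ=0.198600, cosθ=0.980081
  F = (M+m)·ẍ + m·l·cosθ·θ̈ − m·l·sinθ·θ̇² = -6.401001 + 0.651169 − 0.000313 = -5.750145
step 1→2:
  ẍ = (ẋ'−ẋ)/dt = (-0.413829533−-0.055317106)/0.049840 = -7.193267
  θ̈ = (θ̇'−θ̇)/dt = (0.539711572−0.175605915)/0.049840 = 7.305491
  sinθ=0.192823, cosθ=0.981234
  F = (M+m)·ẍ + m·l·cosθ·θ̈ − m·l·sinθ·θ̇² = -8.557506 + 0.807951 − 0.000670 = -7.750225
step 2→3:
  ẍ = (ẋ'−ẋ)/dt = (-0.603144442−-0.413829533)/0.049840 = -3.798453
  θ̈ = (θ̇'−θ̇)/dt = (0.771456421−0.539711572)/0.049840 = 4.649776
  sinθ=0.201404, cosθ=0.979508
  F = (M+m)·ẍ + m·l·cosθ·θ̈ − m·l·sinθ·θ̇² = -4.518849 + 0.513338 − 0.006612 = -4.012123
step 3→4:
  ẍ = (ẋ'−ẋ)/dt = (-0.326663878−-0.603144442)/0.049840 = 5.547363
  θ̈ = (θ̇'−θ̇)/dt = (0.642566165−0.771456421)/0.049840 = -2.586081
  sinθ=0.227675, cosθ=0.973737
  F = (M+m)·ẍ + m·l·cosθ·θ̈ − m·l·sinθ·θ̇² = 6.599448 + -0.283823 − 0.015272 = 6.300353
step 4→5:
  ẍ = (ẋ'−ẋ)/dt = (-0.841995434−-0.326663878)/0.049840 = -10.339718
  θ̈ = (θ̇'−θ̇)/dt = (1.153919236−0.642566165)/0.049840 = 10.259893
  sinθ=0.264938, cosθ=0.964266
  F = (M+m)·ẍ + m·l·cosθ·θ̈ − m·l·sinθ·θ̇² = -12.300697 + 1.115072 − 0.012329 = -11.197955
step 5→6:
  ẍ = (ẋ'−ẋ)/dt = (-1.064414319−-0.841995434)/0.049840 = -4.462658
  θ̈ = (θ̇'−θ̇)/dt = (1.445359350−1.153919236)/0.049840 = 5.847514
  sinθ=0.295678, cosθ=0.955288
  F = (M+m)·ẍ + m·l·cosθ·θ̈ − m·l·sinθ·θ̇² = -5.309024 + 0.629606 − 0.044374 = -4.723792

F_0 = -5.750145 N
F_1 = -7.750225 N
F_2 = -4.012123 N
F_3 = 6.300353 N
F_4 = -11.197955 N
F_5 = -4.723792 N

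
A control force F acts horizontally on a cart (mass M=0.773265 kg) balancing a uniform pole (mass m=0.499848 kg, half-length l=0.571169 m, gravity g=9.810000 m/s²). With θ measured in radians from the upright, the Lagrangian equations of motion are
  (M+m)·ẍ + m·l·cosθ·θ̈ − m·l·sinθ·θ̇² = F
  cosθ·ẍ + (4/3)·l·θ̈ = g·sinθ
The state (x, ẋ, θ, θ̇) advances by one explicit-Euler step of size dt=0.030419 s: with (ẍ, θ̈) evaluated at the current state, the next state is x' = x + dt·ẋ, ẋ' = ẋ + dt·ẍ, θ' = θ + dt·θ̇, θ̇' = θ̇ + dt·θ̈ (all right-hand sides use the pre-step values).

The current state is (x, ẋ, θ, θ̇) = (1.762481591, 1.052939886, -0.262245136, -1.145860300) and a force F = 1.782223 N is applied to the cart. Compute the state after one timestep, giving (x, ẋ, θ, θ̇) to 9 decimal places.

sinθ=-0.259249579, cosθ=0.965810362
temp = (F + m·l·θ̇²·sinθ)/(M+m) = (1.782223 + -0.097181588)/1.273113 = 1.323559976
θ̈ = (g·sinθ − cosθ·temp)/(l·(4/3 − m·cos²θ/(M+m))) = -6.918340379
ẍ = temp − m·l·θ̈·cosθ/(M+m) = 2.821965688
Euler: x'=1.762481591+0.030419·1.052939886=1.794510969, ẋ'=1.052939886+0.030419·2.821965688=1.138781260
       θ'=-0.262245136+0.030419·-1.145860300=-0.297101060, θ̇'=-1.145860300+0.030419·-6.918340379=-1.356309296

(1.794510969, 1.138781260, -0.297101060, -1.356309296)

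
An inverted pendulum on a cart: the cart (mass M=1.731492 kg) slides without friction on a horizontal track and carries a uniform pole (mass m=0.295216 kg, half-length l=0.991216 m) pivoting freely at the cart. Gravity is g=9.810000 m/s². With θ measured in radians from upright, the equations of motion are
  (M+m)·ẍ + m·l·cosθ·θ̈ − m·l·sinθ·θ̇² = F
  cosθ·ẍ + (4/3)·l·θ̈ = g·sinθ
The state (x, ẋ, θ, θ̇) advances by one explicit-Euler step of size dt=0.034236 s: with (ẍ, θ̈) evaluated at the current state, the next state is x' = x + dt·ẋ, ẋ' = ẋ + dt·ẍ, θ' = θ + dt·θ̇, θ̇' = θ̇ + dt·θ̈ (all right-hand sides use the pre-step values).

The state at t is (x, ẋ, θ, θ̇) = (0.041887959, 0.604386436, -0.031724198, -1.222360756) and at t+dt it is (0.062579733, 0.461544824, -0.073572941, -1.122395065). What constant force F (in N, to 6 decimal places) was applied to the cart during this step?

ẍ = (ẋ'−ẋ)/dt = (0.461544824−0.604386436)/0.034236 = -4.172263
θ̈ = (θ̇'−θ̇)/dt = (-1.122395065−-1.222360756)/0.034236 = 2.919900
sinθ=-0.031719, cosθ=0.999497
F = (M+m)·ẍ + m·l·cosθ·θ̈ − m·l·sinθ·θ̇² = -8.455960 + 0.853999 − -0.013868 = -7.588092

F = -7.588092 N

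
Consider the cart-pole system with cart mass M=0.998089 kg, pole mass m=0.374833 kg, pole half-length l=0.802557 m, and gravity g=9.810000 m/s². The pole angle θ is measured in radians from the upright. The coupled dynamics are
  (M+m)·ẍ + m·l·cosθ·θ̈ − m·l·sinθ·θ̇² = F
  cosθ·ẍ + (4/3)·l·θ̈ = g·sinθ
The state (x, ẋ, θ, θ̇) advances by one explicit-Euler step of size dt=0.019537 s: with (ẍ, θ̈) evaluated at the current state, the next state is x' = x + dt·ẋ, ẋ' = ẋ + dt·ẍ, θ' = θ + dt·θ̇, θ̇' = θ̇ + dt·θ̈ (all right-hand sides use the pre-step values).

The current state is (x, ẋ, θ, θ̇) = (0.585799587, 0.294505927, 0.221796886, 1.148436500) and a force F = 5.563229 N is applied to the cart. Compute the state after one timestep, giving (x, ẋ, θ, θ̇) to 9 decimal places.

sinθ=0.219982846, cosθ=0.975503740
temp = (F + m·l·θ̇²·sinθ)/(M+m) = (5.563229 + 0.087280354)/1.372922 = 4.115681265
θ̈ = (g·sinθ − cosθ·temp)/(l·(4/3 − m·cos²θ/(M+m))) = -2.155179680
ẍ = temp − m·l·θ̈·cosθ/(M+m) = 4.576341011
Euler: x'=0.585799587+0.019537·0.294505927=0.591553349, ẋ'=0.294505927+0.019537·4.576341011=0.383913901
       θ'=0.221796886+0.019537·1.148436500=0.244233890, θ̇'=1.148436500+0.019537·-2.155179680=1.106330755

(0.591553349, 0.383913901, 0.244233890, 1.106330755)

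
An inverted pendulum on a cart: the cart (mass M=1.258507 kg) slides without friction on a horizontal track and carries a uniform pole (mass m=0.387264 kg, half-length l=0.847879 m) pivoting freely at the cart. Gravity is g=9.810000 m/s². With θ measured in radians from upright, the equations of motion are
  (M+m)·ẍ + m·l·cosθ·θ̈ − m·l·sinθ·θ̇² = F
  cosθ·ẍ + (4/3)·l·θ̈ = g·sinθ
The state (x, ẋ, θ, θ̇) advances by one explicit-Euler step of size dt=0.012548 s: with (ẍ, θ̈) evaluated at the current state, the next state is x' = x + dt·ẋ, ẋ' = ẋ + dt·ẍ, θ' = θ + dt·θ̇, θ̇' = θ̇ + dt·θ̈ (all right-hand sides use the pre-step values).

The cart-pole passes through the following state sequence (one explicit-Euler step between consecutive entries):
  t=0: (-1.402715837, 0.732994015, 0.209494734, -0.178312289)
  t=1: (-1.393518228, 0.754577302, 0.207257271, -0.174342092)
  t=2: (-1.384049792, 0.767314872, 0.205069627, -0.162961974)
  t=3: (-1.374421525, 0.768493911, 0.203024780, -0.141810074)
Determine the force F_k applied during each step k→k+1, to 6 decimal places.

step 0→1:
  ẍ = (ẋ'−ẋ)/dt = (0.754577302−0.732994015)/0.012548 = 1.720058
  θ̈ = (θ̇'−θ̇)/dt = (-0.174342092−-0.178312289)/0.012548 = 0.316401
  sinθ=0.207966, cosθ=0.978136
  F = (M+m)·ẍ + m·l·cosθ·θ̈ − m·l·sinθ·θ̇² = 2.830821 + 0.101620 − 0.002171 = 2.930270
step 1→2:
  ẍ = (ẋ'−ẋ)/dt = (0.767314872−0.754577302)/0.012548 = 1.015108
  θ̈ = (θ̇'−θ̇)/dt = (-0.162961974−-0.174342092)/0.012548 = 0.906927
  sinθ=0.205777, cosθ=0.978599
  F = (M+m)·ẍ + m·l·cosθ·θ̈ − m·l·sinθ·θ̇² = 1.670635 + 0.291419 − 0.002054 = 1.960000
step 2→3:
  ẍ = (ẋ'−ẋ)/dt = (0.768493911−0.767314872)/0.012548 = 0.093962
  θ̈ = (θ̇'−θ̇)/dt = (-0.141810074−-0.162961974)/0.012548 = 1.685679
  sinθ=0.203635, cosθ=0.979047
  F = (M+m)·ẍ + m·l·cosθ·θ̈ − m·l·sinθ·θ̇² = 0.154640 + 0.541900 − 0.001776 = 0.694765

F_0 = 2.930270 N
F_1 = 1.960000 N
F_2 = 0.694765 N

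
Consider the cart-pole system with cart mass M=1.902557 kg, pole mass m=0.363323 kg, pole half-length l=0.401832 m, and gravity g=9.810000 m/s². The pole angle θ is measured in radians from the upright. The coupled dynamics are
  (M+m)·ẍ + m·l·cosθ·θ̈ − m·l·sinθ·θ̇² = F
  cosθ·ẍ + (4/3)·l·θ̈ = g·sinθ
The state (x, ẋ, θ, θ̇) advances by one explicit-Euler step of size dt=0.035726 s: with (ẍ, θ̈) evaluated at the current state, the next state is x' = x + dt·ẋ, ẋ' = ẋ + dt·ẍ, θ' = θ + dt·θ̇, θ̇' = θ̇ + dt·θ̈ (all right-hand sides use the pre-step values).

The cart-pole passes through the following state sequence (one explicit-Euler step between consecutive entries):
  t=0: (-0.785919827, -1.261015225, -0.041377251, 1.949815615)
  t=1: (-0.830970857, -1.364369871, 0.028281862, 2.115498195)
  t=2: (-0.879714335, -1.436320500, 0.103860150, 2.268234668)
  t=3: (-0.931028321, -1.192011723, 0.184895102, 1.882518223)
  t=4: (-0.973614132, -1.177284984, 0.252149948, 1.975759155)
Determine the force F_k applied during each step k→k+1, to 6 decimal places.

F_0 = -5.855704 N
F_1 = -3.957951 N
F_2 = 13.849386 N
F_3 = 1.213444 N

step 0→1:
  ẍ = (ẋ'−ẋ)/dt = (-1.364369871−-1.261015225)/0.035726 = -2.892981
  θ̈ = (θ̇'−θ̇)/dt = (2.115498195−1.949815615)/0.035726 = 4.637591
  sinθ=-0.041365, cosθ=0.999144
  F = (M+m)·ẍ + m·l·cosθ·θ̈ − m·l·sinθ·θ̇² = -6.555148 + 0.676485 − -0.022959 = -5.855704
step 1→2:
  ẍ = (ẋ'−ẋ)/dt = (-1.436320500−-1.364369871)/0.035726 = -2.013957
  θ̈ = (θ̇'−θ̇)/dt = (2.268234668−2.115498195)/0.035726 = 4.275219
  sinθ=0.028278, cosθ=0.999600
  F = (M+m)·ẍ + m·l·cosθ·θ̈ − m·l·sinθ·θ̇² = -4.563385 + 0.623910 − 0.018476 = -3.957951
step 2→3:
  ẍ = (ẋ'−ẋ)/dt = (-1.192011723−-1.436320500)/0.035726 = 6.838403
  θ̈ = (θ̇'−θ̇)/dt = (1.882518223−2.268234668)/0.035726 = -10.796519
  sinθ=0.103674, cosθ=0.994611
  F = (M+m)·ẍ + m·l·cosθ·θ̈ − m·l·sinθ·θ̇² = 15.495000 + -1.567742 − 0.077872 = 13.849386
step 3→4:
  ẍ = (ẋ'−ẋ)/dt = (-1.177284984−-1.192011723)/0.035726 = 0.412213
  θ̈ = (θ̇'−θ̇)/dt = (1.975759155−1.882518223)/0.035726 = 2.609890
  sinθ=0.183843, cosθ=0.982956
  F = (M+m)·ẍ + m·l·cosθ·θ̈ − m·l·sinθ·θ̇² = 0.934026 + 0.374536 − 0.095118 = 1.213444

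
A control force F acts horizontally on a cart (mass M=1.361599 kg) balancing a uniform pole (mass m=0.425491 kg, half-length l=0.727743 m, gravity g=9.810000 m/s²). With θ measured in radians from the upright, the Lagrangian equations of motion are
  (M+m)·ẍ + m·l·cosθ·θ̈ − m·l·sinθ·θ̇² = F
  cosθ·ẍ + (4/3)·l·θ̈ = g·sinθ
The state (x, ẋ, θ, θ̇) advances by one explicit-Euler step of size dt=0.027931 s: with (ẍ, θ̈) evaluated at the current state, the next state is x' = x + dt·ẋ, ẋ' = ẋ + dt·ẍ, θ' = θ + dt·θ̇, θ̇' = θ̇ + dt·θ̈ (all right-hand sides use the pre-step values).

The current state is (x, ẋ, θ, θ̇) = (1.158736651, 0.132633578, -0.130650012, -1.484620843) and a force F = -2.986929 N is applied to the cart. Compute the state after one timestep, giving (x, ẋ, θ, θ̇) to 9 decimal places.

sinθ=-0.130278642, cosθ=0.991477420
temp = (F + m·l·θ̇²·sinθ)/(M+m) = (-2.986929 + -0.088914532)/1.787090 = -1.721146407
θ̈ = (g·sinθ − cosθ·temp)/(l·(4/3 − m·cos²θ/(M+m))) = 0.535558496
ẍ = temp − m·l·θ̈·cosθ/(M+m) = -1.813151471
Euler: x'=1.158736651+0.027931·0.132633578=1.162441239, ẋ'=0.132633578+0.027931·-1.813151471=0.081990444
       θ'=-0.130650012+0.027931·-1.484620843=-0.172116957, θ̇'=-1.484620843+0.027931·0.535558496=-1.469662159

(1.162441239, 0.081990444, -0.172116957, -1.469662159)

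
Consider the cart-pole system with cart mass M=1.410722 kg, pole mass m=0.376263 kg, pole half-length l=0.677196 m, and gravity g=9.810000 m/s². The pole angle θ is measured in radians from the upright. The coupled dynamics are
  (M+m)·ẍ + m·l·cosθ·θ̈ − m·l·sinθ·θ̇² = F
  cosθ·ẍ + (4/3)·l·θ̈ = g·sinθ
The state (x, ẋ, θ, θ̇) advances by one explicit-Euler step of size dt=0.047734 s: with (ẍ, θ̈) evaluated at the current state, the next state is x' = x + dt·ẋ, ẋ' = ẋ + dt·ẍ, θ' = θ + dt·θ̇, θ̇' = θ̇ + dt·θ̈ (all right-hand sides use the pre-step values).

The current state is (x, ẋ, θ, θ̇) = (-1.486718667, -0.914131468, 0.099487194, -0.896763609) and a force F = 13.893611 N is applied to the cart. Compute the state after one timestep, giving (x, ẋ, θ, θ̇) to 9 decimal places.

sinθ=0.099323159, cosθ=0.995055230
temp = (F + m·l·θ̇²·sinθ)/(M+m) = (13.893611 + 0.020352248)/1.786985 = 7.786278703
θ̈ = (g·sinθ − cosθ·temp)/(l·(4/3 − m·cos²θ/(M+m))) = -8.891963000
ẍ = temp − m·l·θ̈·cosθ/(M+m) = 9.047902361
Euler: x'=-1.486718667+0.047734·-0.914131468=-1.530353818, ẋ'=-0.914131468+0.047734·9.047902361=-0.482238897
       θ'=0.099487194+0.047734·-0.896763609=0.056681080, θ̇'=-0.896763609+0.047734·-8.891963000=-1.321212571

(-1.530353818, -0.482238897, 0.056681080, -1.321212571)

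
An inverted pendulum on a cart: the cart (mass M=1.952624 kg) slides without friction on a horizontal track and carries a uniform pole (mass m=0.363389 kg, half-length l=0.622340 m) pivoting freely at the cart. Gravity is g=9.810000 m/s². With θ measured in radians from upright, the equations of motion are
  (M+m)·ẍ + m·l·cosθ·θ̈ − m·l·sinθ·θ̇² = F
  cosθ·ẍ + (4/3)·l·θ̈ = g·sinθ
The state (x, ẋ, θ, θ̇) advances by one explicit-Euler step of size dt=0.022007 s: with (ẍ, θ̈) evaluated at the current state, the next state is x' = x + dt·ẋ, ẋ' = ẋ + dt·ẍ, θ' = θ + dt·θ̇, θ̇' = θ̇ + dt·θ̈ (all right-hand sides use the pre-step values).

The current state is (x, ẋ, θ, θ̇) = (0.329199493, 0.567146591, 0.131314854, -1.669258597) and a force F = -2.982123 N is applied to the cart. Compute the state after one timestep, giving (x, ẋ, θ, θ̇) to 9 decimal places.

(0.341680688, 0.532261523, 0.094579480, -1.593512968)

sinθ=0.130937789, cosθ=0.991390587
temp = (F + m·l·θ̇²·sinθ)/(M+m) = (-2.982123 + 0.082510979)/2.316013 = -1.251984346
θ̈ = (g·sinθ − cosθ·temp)/(l·(4/3 − m·cos²θ/(M+m))) = 3.441888003
ẍ = temp − m·l·θ̈·cosθ/(M+m) = -1.585180535
Euler: x'=0.329199493+0.022007·0.567146591=0.341680688, ẋ'=0.567146591+0.022007·-1.585180535=0.532261523
       θ'=0.131314854+0.022007·-1.669258597=0.094579480, θ̇'=-1.669258597+0.022007·3.441888003=-1.593512968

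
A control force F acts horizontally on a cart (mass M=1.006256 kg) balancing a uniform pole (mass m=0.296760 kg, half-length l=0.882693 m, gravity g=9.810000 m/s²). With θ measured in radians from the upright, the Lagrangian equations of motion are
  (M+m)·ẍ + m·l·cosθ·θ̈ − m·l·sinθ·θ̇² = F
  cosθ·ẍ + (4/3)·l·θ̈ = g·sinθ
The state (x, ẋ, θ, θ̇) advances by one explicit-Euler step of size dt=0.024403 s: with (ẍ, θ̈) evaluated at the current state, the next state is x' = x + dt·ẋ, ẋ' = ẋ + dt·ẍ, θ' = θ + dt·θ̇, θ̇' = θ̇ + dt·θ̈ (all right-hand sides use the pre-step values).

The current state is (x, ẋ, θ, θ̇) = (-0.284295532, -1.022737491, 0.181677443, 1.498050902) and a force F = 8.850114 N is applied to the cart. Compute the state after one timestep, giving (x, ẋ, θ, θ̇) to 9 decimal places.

(-0.309253395, -0.830505740, 0.218234379, 1.374156346)

sinθ=0.180679662, cosθ=0.983541997
temp = (F + m·l·θ̇²·sinθ)/(M+m) = (8.850114 + 0.106212946)/1.303016 = 6.873535664
θ̈ = (g·sinθ − cosθ·temp)/(l·(4/3 − m·cos²θ/(M+m))) = -5.077021512
ẍ = temp − m·l·θ̈·cosθ/(M+m) = 7.877381932
Euler: x'=-0.284295532+0.024403·-1.022737491=-0.309253395, ẋ'=-1.022737491+0.024403·7.877381932=-0.830505740
       θ'=0.181677443+0.024403·1.498050902=0.218234379, θ̇'=1.498050902+0.024403·-5.077021512=1.374156346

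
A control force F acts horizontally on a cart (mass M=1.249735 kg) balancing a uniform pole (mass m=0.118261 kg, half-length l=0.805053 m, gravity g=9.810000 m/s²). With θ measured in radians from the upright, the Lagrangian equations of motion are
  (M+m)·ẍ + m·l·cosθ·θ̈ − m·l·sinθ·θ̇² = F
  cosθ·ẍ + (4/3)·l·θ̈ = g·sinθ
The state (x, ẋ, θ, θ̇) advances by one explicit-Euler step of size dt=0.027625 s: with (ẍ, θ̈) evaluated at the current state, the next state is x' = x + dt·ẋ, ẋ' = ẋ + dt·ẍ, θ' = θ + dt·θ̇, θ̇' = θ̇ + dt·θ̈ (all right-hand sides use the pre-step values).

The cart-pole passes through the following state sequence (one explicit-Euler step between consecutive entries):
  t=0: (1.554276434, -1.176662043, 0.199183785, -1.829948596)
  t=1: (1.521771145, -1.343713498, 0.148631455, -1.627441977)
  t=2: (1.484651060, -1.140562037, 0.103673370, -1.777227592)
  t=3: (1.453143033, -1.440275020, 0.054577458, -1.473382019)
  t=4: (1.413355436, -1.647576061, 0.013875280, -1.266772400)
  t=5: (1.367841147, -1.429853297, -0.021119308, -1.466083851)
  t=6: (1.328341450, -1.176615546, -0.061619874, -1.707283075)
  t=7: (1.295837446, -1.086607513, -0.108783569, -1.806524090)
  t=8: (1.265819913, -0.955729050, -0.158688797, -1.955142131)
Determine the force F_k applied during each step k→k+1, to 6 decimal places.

step 0→1:
  ẍ = (ẋ'−ẋ)/dt = (-1.343713498−-1.176662043)/0.027625 = -6.047111
  θ̈ = (θ̇'−θ̇)/dt = (-1.627441977−-1.829948596)/0.027625 = 7.330556
  sinθ=0.197869, cosθ=0.980228
  F = (M+m)·ẍ + m·l·cosθ·θ̈ − m·l·sinθ·θ̇² = -8.272424 + 0.684117 − 0.063084 = -7.651392
step 1→2:
  ẍ = (ẋ'−ẋ)/dt = (-1.140562037−-1.343713498)/0.027625 = 7.353899
  θ̈ = (θ̇'−θ̇)/dt = (-1.777227592−-1.627441977)/0.027625 = -5.422104
  sinθ=0.148085, cosθ=0.988975
  F = (M+m)·ẍ + m·l·cosθ·θ̈ − m·l·sinθ·θ̇² = 10.060104 + -0.510527 − 0.037341 = 9.512236
step 2→3:
  ẍ = (ẋ'−ẋ)/dt = (-1.440275020−-1.140562037)/0.027625 = -10.849339
  θ̈ = (θ̇'−θ̇)/dt = (-1.473382019−-1.777227592)/0.027625 = 10.998935
  sinθ=0.103488, cosθ=0.994631
  F = (M+m)·ẍ + m·l·cosθ·θ̈ − m·l·sinθ·θ̇² = -14.841852 + 1.041546 − 0.031120 = -13.831426
step 3→4:
  ẍ = (ẋ'−ẋ)/dt = (-1.647576061−-1.440275020)/0.027625 = -7.504110
  θ̈ = (θ̇'−θ̇)/dt = (-1.266772400−-1.473382019)/0.027625 = 7.479081
  sinθ=0.054550, cosθ=0.998511
  F = (M+m)·ẍ + m·l·cosθ·θ̈ − m·l·sinθ·θ̇² = -10.265593 + 0.710996 − 0.011274 = -9.565871
step 4→5:
  ẍ = (ẋ'−ẋ)/dt = (-1.429853297−-1.647576061)/0.027625 = 7.881367
  θ̈ = (θ̇'−θ̇)/dt = (-1.466083851−-1.266772400)/0.027625 = -7.214894
  sinθ=0.013875, cosθ=0.999904
  F = (M+m)·ẍ + m·l·cosθ·θ̈ − m·l·sinθ·θ̇² = 10.781679 + -0.686838 − 0.002120 = 10.092721
step 5→6:
  ẍ = (ẋ'−ẋ)/dt = (-1.176615546−-1.429853297)/0.027625 = 9.166977
  θ̈ = (θ̇'−θ̇)/dt = (-1.707283075−-1.466083851)/0.027625 = -8.731194
  sinθ=-0.021118, cosθ=0.999777
  F = (M+m)·ẍ + m·l·cosθ·θ̈ − m·l·sinθ·θ̇² = 12.540388 + -0.831080 − -0.004321 = 11.713630
step 6→7:
  ẍ = (ẋ'−ẋ)/dt = (-1.086607513−-1.176615546)/0.027625 = 3.258209
  θ̈ = (θ̇'−θ̇)/dt = (-1.806524090−-1.707283075)/0.027625 = -3.592435
  sinθ=-0.061581, cosθ=0.998102
  F = (M+m)·ẍ + m·l·cosθ·θ̈ − m·l·sinθ·θ̇² = 4.457217 + -0.341374 − -0.017089 = 4.132933
step 7→8:
  ẍ = (ẋ'−ẋ)/dt = (-0.955729050−-1.086607513)/0.027625 = 4.737682
  θ̈ = (θ̇'−θ̇)/dt = (-1.955142131−-1.806524090)/0.027625 = -5.379839
  sinθ=-0.108569, cosθ=0.994089
  F = (M+m)·ẍ + m·l·cosθ·θ̈ − m·l·sinθ·θ̇² = 6.481130 + -0.509167 − -0.033733 = 6.005696

F_0 = -7.651392 N
F_1 = 9.512236 N
F_2 = -13.831426 N
F_3 = -9.565871 N
F_4 = 10.092721 N
F_5 = 11.713630 N
F_6 = 4.132933 N
F_7 = 6.005696 N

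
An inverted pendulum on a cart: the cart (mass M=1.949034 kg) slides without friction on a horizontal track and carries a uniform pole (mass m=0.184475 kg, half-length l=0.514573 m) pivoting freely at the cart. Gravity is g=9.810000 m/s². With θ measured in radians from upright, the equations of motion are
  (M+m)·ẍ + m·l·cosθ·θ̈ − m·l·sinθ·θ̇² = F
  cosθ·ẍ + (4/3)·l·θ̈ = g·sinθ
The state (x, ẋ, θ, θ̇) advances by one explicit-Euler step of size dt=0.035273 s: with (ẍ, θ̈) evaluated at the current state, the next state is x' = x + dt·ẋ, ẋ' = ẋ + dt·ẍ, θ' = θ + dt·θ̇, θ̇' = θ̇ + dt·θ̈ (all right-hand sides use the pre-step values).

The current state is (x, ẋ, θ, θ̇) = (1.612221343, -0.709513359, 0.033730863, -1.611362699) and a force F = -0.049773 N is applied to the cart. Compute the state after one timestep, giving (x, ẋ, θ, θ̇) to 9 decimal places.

(1.587194678, -0.711055020, -0.023106733, -1.592108290)

sinθ=0.033724467, cosθ=0.999431168
temp = (F + m·l·θ̇²·sinθ)/(M+m) = (-0.049773 + 0.008312205)/2.133509 = -0.019433148
θ̈ = (g·sinθ − cosθ·temp)/(l·(4/3 − m·cos²θ/(M+m))) = 0.545868196
ẍ = temp − m·l·θ̈·cosθ/(M+m) = -0.043706553
Euler: x'=1.612221343+0.035273·-0.709513359=1.587194678, ẋ'=-0.709513359+0.035273·-0.043706553=-0.711055020
       θ'=0.033730863+0.035273·-1.611362699=-0.023106733, θ̇'=-1.611362699+0.035273·0.545868196=-1.592108290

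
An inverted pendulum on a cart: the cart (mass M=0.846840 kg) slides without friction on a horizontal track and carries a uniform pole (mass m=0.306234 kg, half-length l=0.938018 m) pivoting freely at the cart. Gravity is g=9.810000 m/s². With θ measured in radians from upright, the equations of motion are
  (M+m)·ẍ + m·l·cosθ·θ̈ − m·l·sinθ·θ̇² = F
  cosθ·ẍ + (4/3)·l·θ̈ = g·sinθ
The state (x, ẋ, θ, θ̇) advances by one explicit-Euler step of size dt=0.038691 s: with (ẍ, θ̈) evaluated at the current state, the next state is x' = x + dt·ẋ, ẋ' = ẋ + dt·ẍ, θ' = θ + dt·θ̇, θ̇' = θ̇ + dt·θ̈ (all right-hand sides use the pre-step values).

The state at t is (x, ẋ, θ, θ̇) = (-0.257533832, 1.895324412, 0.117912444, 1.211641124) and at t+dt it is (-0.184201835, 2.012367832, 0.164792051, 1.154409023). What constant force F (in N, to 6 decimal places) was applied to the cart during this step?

ẍ = (ẋ'−ẋ)/dt = (2.012367832−1.895324412)/0.038691 = 3.025081
θ̈ = (θ̇'−θ̇)/dt = (1.154409023−1.211641124)/0.038691 = -1.479210
sinθ=0.117639, cosθ=0.993056
F = (M+m)·ẍ + m·l·cosθ·θ̈ − m·l·sinθ·θ̇² = 3.488143 + -0.421957 − 0.049610 = 3.016576

F = 3.016576 N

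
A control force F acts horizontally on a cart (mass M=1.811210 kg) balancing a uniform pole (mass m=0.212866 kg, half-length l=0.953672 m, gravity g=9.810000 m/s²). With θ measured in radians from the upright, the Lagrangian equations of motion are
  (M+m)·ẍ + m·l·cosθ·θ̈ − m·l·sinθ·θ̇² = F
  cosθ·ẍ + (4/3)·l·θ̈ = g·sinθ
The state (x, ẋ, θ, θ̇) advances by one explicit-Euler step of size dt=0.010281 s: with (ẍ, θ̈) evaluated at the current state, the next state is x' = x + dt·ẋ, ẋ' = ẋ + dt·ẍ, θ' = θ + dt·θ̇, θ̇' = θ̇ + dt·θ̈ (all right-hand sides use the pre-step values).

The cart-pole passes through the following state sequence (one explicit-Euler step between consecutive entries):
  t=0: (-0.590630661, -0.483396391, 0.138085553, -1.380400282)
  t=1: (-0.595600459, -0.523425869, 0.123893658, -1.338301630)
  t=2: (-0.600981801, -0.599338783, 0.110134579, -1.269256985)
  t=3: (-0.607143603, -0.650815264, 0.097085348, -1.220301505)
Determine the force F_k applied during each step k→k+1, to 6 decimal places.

step 0→1:
  ẍ = (ẋ'−ẋ)/dt = (-0.523425869−-0.483396391)/0.010281 = -3.893539
  θ̈ = (θ̇'−θ̇)/dt = (-1.338301630−-1.380400282)/0.010281 = 4.094801
  sinθ=0.137647, cosθ=0.990481
  F = (M+m)·ẍ + m·l·cosθ·θ̈ − m·l·sinθ·θ̇² = -7.880819 + 0.823350 − 0.053245 = -7.110715
step 1→2:
  ẍ = (ẋ'−ẋ)/dt = (-0.599338783−-0.523425869)/0.010281 = -7.383806
  θ̈ = (θ̇'−θ̇)/dt = (-1.269256985−-1.338301630)/0.010281 = 6.715752
  sinθ=0.123577, cosθ=0.992335
  F = (M+m)·ẍ + m·l·cosθ·θ̈ − m·l·sinθ·θ̇² = -14.945385 + 1.352877 − 0.044931 = -13.637440
step 2→3:
  ẍ = (ẋ'−ẋ)/dt = (-0.650815264−-0.599338783)/0.010281 = -5.006953
  θ̈ = (θ̇'−θ̇)/dt = (-1.220301505−-1.269256985)/0.010281 = 4.761743
  sinθ=0.109912, cosθ=0.993941
  F = (M+m)·ẍ + m·l·cosθ·θ̈ − m·l·sinθ·θ̇² = -10.134453 + 0.960798 − 0.035946 = -9.209601

F_0 = -7.110715 N
F_1 = -13.637440 N
F_2 = -9.209601 N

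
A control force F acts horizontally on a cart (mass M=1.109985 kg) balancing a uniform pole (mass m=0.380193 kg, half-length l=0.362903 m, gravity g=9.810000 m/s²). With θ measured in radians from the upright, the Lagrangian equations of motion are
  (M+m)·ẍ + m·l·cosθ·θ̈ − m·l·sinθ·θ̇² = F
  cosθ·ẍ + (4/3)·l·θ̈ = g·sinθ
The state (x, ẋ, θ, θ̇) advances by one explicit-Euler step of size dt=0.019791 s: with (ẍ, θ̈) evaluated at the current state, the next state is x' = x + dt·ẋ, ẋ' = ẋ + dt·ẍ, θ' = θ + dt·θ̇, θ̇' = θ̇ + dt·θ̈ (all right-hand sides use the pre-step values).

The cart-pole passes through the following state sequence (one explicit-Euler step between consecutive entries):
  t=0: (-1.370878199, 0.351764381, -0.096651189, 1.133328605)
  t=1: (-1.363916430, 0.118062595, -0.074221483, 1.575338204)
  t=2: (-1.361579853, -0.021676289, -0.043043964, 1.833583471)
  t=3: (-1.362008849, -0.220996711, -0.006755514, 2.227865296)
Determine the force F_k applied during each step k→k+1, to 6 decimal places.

step 0→1:
  ẍ = (ẋ'−ẋ)/dt = (0.118062595−0.351764381)/0.019791 = -11.808488
  θ̈ = (θ̇'−θ̇)/dt = (1.575338204−1.133328605)/0.019791 = 22.333869
  sinθ=-0.096501, cosθ=0.995333
  F = (M+m)·ẍ + m·l·cosθ·θ̈ − m·l·sinθ·θ̇² = -17.596749 + 3.067093 − -0.017102 = -14.512554
step 1→2:
  ẍ = (ẋ'−ẋ)/dt = (-0.021676289−0.118062595)/0.019791 = -7.060729
  θ̈ = (θ̇'−θ̇)/dt = (1.833583471−1.575338204)/0.019791 = 13.048621
  sinθ=-0.074153, cosθ=0.997247
  F = (M+m)·ẍ + m·l·cosθ·θ̈ − m·l·sinθ·θ̇² = -10.521743 + 1.795403 − -0.025391 = -8.700949
step 2→3:
  ẍ = (ẋ'−ẋ)/dt = (-0.220996711−-0.021676289)/0.019791 = -10.071266
  θ̈ = (θ̇'−θ̇)/dt = (2.227865296−1.833583471)/0.019791 = 19.922279
  sinθ=-0.043031, cosθ=0.999074
  F = (M+m)·ẍ + m·l·cosθ·θ̈ − m·l·sinθ·θ̇² = -15.007979 + 2.746194 − -0.019961 = -12.241824

F_0 = -14.512554 N
F_1 = -8.700949 N
F_2 = -12.241824 N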